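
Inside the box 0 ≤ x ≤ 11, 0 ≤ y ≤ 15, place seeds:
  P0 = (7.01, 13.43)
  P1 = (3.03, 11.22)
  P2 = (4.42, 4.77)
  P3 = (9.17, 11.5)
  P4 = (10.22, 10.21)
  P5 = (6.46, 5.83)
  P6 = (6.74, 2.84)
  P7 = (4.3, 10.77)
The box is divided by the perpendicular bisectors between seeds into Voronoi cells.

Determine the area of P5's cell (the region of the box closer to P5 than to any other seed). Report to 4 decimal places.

Area of P5's cell: 20.0230

1. box [0,11]×[0,15]: [(0, 0) (11, 0) (11, 15) (0, 15)]
2. ⊥bis P5·P0 via (6.735,9.63): [(0, 10.1174) (0, 0) (11, 0) (11, 9.3213)]  |A|=106.9131
3. ⊥bis P5·P1 via (4.745,8.525): [(6.5073, 9.6465) (0, 5.5055) (0, 0) (11, 0) (11, 9.3213)]  |A|=91.9074
4. ⊥bis P5·P2 via (5.44,5.3): [(6.5073, 9.6465) (4.008, 8.056) (8.1939, 0) (11, 0) (11, 9.3213)]  |A|=47.8695
5. ⊥bis P5·P3 via (7.815,8.665): [(6.1874, 9.4429) (4.008, 8.056) (8.1939, 0) (11, 0) (11, 7.1427)]  |A|=42.1178
6. ⊥bis P5·P4 via (8.34,8.02): [(7.3043, 8.9091) (6.1874, 9.4429) (4.008, 8.056) (8.1939, 0) (11, 0) (11, 5.7365)]  |A|=39.5194
7. ⊥bis P5·P6 via (6.6,4.335): [(7.3043, 8.9091) (6.1874, 9.4429) (4.008, 8.056) (5.972, 4.2762) (11, 4.747) (11, 5.7365)]  |A|=21.5856
8. ⊥bis P5·P7 via (5.38,8.3): [(7.3043, 8.9091) (7.0505, 9.0304) (4.1587, 7.766) (5.972, 4.2762) (11, 4.747) (11, 5.7365)]  |A|=20.023
9. canonical 6-gon: [(7.3043, 8.9091) (7.0505, 9.0304) (4.1587, 7.766) (5.972, 4.2762) (11, 4.747) (11, 5.7365)]
10. shoelace: 20.023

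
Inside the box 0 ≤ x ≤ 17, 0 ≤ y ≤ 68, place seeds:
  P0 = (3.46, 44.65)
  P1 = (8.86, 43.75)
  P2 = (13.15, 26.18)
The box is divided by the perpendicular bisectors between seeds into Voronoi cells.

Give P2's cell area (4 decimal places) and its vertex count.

Area of P2's cell: 581.3536 (5 vertices)

1. box [0,17]×[0,68]: [(0, 0) (17, 0) (17, 68) (0, 68)]
2. ⊥bis P2·P0 via (8.305,35.415): [(0, 31.0579) (0, 0) (17, 0) (17, 39.9767)]  |A|=603.7942
3. ⊥bis P2·P1 via (11.005,34.965): [(4.35, 33.3401) (0, 31.0579) (0, 0) (17, 0) (17, 36.4288)]  |A|=581.3536
4. canonical 5-gon: [(4.35, 33.3401) (0, 31.0579) (0, 0) (17, 0) (17, 36.4288)]
5. shoelace: 581.3536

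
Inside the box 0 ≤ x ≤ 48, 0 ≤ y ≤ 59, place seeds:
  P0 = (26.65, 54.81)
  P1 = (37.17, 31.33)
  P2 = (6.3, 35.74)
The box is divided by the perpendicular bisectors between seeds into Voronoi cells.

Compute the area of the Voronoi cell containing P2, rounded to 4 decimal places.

Area of P2's cell: 1029.1441

1. box [0,48]×[0,59]: [(0, 0) (48, 0) (48, 59) (0, 59)]
2. ⊥bis P2·P0 via (16.475,45.275): [(0, 0) (48, 0) (48, 11.634) (3.6133, 59) (0, 59)]  |A|=1780.7897
3. ⊥bis P2·P1 via (21.735,33.535): [(0, 0) (16.9443, 0) (22.4945, 38.8515) (3.6133, 59) (0, 59)]  |A|=1029.1441
4. canonical 5-gon: [(0, 0) (16.9443, 0) (22.4945, 38.8515) (3.6133, 59) (0, 59)]
5. shoelace: 1029.1441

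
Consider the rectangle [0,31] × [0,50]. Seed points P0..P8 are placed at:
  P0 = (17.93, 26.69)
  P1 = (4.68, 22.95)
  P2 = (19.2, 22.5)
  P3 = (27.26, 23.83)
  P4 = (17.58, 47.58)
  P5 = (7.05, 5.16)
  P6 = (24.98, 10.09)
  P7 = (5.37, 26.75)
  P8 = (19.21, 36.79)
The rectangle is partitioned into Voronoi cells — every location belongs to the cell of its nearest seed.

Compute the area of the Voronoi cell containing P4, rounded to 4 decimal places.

Area of P4's cell: 242.1789

1. box [0,31]×[0,50]: [(0, 0) (31, 0) (31, 50) (0, 50)]
2. ⊥bis P4·P0 via (17.755,37.135): [(0, 36.8375) (31, 37.3569) (31, 50) (0, 50)]  |A|=399.9862
3. ⊥bis P4·P1 via (11.13,35.265): [(0, 41.0944) (7.8756, 36.9695) (31, 37.3569) (31, 50) (0, 50)]  |A|=383.2236
4. ⊥bis P4·P2 via (18.39,35.04): [(0, 41.0944) (7.8756, 36.9695) (31, 37.3569) (31, 50) (0, 50)]  |A|=383.2236
5. ⊥bis P4·P3 via (22.42,35.705): [(0, 41.0944) (7.8756, 36.9695) (26.2789, 37.2778) (31, 39.202) (31, 50) (0, 50)]  |A|=378.8681
6. ⊥bis P4·P5 via (12.315,26.37): [(0, 41.0944) (7.8756, 36.9695) (26.2789, 37.2778) (31, 39.202) (31, 50) (0, 50)]  |A|=378.8681
7. ⊥bis P4·P6 via (21.28,28.835): [(0, 41.0944) (7.8756, 36.9695) (26.2789, 37.2778) (31, 39.202) (31, 50) (0, 50)]  |A|=378.8681
8. ⊥bis P4·P7 via (11.475,37.165): [(0, 43.8913) (11.6993, 37.0335) (26.2789, 37.2778) (31, 39.202) (31, 50) (0, 50)]  |A|=354.3685
9. ⊥bis P4·P8 via (18.395,42.185): [(0, 43.8913) (6.0838, 40.3252) (31, 44.0892) (31, 50) (0, 50)]  |A|=242.1789
10. canonical 5-gon: [(0, 43.8913) (6.0838, 40.3252) (31, 44.0892) (31, 50) (0, 50)]
11. shoelace: 242.1789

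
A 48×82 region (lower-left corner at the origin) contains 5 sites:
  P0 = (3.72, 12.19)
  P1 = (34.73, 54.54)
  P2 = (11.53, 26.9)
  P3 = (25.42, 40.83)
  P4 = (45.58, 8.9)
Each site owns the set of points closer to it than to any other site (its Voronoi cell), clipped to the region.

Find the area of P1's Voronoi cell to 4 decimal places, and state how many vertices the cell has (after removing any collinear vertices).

Area of P1's cell: 1449.1042 (4 vertices)

1. box [0,48]×[0,82]: [(0, 0) (48, 0) (48, 82) (0, 82)]
2. ⊥bis P1·P0 via (19.225,33.365): [(0, 47.4421) (48, 12.295) (48, 82) (0, 82)]  |A|=2502.3074
3. ⊥bis P1·P2 via (23.13,40.72): [(0, 60.1345) (48, 19.845) (48, 82) (0, 82)]  |A|=2016.4918
4. ⊥bis P1·P3 via (30.075,47.685): [(0, 68.1079) (48, 35.5127) (48, 82) (0, 82)]  |A|=1449.1042
5. ⊥bis P1·P4 via (40.155,31.72): [(0, 68.1079) (48, 35.5127) (48, 82) (0, 82)]  |A|=1449.1042
6. canonical 4-gon: [(0, 68.1079) (48, 35.5127) (48, 82) (0, 82)]
7. shoelace: 1449.1042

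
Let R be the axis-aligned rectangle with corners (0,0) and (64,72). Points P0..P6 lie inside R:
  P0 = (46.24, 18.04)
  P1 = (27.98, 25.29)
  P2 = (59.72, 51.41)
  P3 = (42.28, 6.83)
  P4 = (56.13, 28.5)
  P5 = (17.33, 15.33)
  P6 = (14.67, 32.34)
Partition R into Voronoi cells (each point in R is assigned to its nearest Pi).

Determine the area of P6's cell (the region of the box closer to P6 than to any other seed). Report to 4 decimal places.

Area of P6's cell: 1329.0780

1. box [0,64]×[0,72]: [(0, 0) (64, 0) (64, 72) (0, 72)]
2. ⊥bis P6·P0 via (30.455,25.19): [(0, 0) (19.0449, 0) (51.6581, 72) (0, 72)]  |A|=2545.3091
3. ⊥bis P6·P1 via (21.325,28.815): [(0, 0) (6.0624, 0) (44.1991, 72) (0, 72)]  |A|=1809.4125
4. ⊥bis P6·P2 via (37.195,41.875): [(0, 0) (6.0624, 0) (33.2184, 51.2691) (24.4429, 72) (0, 72)]  |A|=1604.6301
5. ⊥bis P6·P3 via (28.475,19.585): [(0, 0) (6.0624, 0) (33.2184, 51.2691) (24.4429, 72) (0, 72)]  |A|=1604.6301
6. ⊥bis P6·P4 via (35.4,30.42): [(0, 0) (6.0624, 0) (33.2184, 51.2691) (24.4429, 72) (0, 72)]  |A|=1604.6301
7. ⊥bis P6·P5 via (16,23.835): [(0, 21.3329) (18.9299, 24.2932) (33.2184, 51.2691) (24.4429, 72) (0, 72)]  |A|=1329.078
8. canonical 5-gon: [(0, 21.3329) (18.9299, 24.2932) (33.2184, 51.2691) (24.4429, 72) (0, 72)]
9. shoelace: 1329.078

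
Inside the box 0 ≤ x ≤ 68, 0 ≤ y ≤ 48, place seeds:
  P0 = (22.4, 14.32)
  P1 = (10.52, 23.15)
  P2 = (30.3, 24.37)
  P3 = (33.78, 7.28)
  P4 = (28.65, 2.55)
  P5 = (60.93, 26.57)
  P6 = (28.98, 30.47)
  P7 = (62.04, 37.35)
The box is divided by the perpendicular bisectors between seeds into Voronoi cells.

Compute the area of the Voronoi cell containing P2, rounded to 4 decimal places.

Area of P2's cell: 250.0690

1. box [0,68]×[0,48]: [(0, 0) (68, 0) (68, 48) (0, 48)]
2. ⊥bis P2·P0 via (26.35,19.345): [(0, 40.0579) (50.9598, 0) (68, 0) (68, 48) (0, 48)]  |A|=2243.3282
3. ⊥bis P2·P1 via (20.41,23.76): [(20.3935, 24.0272) (50.9598, 0) (68, 0) (68, 48) (18.9149, 48)]  |A|=1935.6233
4. ⊥bis P2·P3 via (32.04,15.825): [(20.3935, 24.0272) (31.0773, 15.629) (68, 23.1475) (68, 48) (18.9149, 48)]  |A|=1375.1299
5. ⊥bis P2·P4 via (29.475,13.46): [(20.3935, 24.0272) (31.0773, 15.629) (68, 23.1475) (68, 48) (18.9149, 48)]  |A|=1375.1299
6. ⊥bis P2·P5 via (45.615,25.47): [(20.3935, 24.0272) (31.0773, 15.629) (46.1021, 18.6884) (43.9968, 48) (18.9149, 48)]  |A|=751.2345
7. ⊥bis P2·P6 via (29.64,27.42): [(20.3088, 25.4008) (20.3935, 24.0272) (31.0773, 15.629) (46.1021, 18.6884) (45.2326, 30.7941)]  |A|=250.069
8. ⊥bis P2·P7 via (46.17,30.86): [(20.3088, 25.4008) (20.3935, 24.0272) (31.0773, 15.629) (46.1021, 18.6884) (45.2326, 30.7941)]  |A|=250.069
9. canonical 5-gon: [(20.3088, 25.4008) (20.3935, 24.0272) (31.0773, 15.629) (46.1021, 18.6884) (45.2326, 30.7941)]
10. shoelace: 250.069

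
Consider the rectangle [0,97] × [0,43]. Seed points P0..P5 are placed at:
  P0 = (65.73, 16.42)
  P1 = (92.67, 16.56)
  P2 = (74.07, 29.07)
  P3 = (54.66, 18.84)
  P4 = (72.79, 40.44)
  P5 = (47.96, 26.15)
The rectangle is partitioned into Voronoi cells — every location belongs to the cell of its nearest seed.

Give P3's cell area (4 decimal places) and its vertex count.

Area of P3's cell: 493.5118 (4 vertices)

1. box [0,97]×[0,43]: [(0, 0) (97, 0) (97, 43) (0, 43)]
2. ⊥bis P3·P0 via (60.195,17.63): [(0, 0) (56.3409, 0) (65.7411, 43) (0, 43)]  |A|=2624.7637
3. ⊥bis P3·P1 via (73.665,17.7): [(0, 0) (56.3409, 0) (65.7411, 43) (0, 43)]  |A|=2624.7637
4. ⊥bis P3·P2 via (64.365,23.955): [(0, 0) (56.3409, 0) (62.3949, 27.693) (54.3274, 43) (0, 43)]  |A|=2537.4089
5. ⊥bis P3·P4 via (63.725,29.64): [(0, 0) (56.3409, 0) (62.3949, 27.693) (59.4994, 33.1867) (47.808, 43) (0, 43)]  |A|=2505.4206
6. ⊥bis P3·P5 via (51.31,22.495): [(26.7669, 0) (56.3409, 0) (62.3949, 27.693) (60.6316, 31.0387)]  |A|=493.5118
7. canonical 4-gon: [(26.7669, 0) (56.3409, 0) (62.3949, 27.693) (60.6316, 31.0387)]
8. shoelace: 493.5118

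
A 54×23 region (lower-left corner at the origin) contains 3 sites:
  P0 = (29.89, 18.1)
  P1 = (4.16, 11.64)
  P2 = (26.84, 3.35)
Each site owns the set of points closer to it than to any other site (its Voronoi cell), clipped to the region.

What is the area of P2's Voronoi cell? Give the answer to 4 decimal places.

Area of P2's cell: 366.4527

1. box [0,54]×[0,23]: [(0, 0) (54, 0) (54, 23) (0, 23)]
2. ⊥bis P2·P0 via (28.365,10.725): [(0, 16.5903) (0, 0) (54, 0) (54, 5.4242)]  |A|=594.3917
3. ⊥bis P2·P1 via (15.5,7.495): [(17.5017, 12.9713) (12.7604, 0) (54, 0) (54, 5.4242)]  |A|=366.4527
4. canonical 4-gon: [(17.5017, 12.9713) (12.7604, 0) (54, 0) (54, 5.4242)]
5. shoelace: 366.4527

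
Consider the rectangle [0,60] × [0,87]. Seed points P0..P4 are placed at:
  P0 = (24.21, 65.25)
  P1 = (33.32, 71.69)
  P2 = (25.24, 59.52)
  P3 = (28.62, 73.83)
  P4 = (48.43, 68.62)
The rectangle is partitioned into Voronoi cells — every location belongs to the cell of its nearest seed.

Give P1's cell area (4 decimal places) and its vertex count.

1. box [0,60]×[0,87]: [(0, 0) (60, 0) (60, 87) (0, 87)]
2. ⊥bis P1·P0 via (28.765,68.47): [(60, 24.2851) (60, 87) (15.6659, 87)]  |A|=1390.206
3. ⊥bis P1·P2 via (29.28,65.605): [(32.1261, 63.7154) (60, 45.2091) (60, 87) (15.6659, 87)]  |A|=1098.5886
4. ⊥bis P1·P3 via (30.97,72.76): [(28.9181, 68.2535) (32.1261, 63.7154) (60, 45.2091) (60, 87) (37.4537, 87)]  |A|=894.3647
5. ⊥bis P1·P4 via (40.875,70.155): [(28.9181, 68.2535) (32.1261, 63.7154) (38.6822, 59.3626) (44.2975, 87) (37.4537, 87)]  |A|=231.9328
6. canonical 5-gon: [(28.9181, 68.2535) (32.1261, 63.7154) (38.6822, 59.3626) (44.2975, 87) (37.4537, 87)]
7. shoelace: 231.9328

Area of P1's cell: 231.9328 (5 vertices)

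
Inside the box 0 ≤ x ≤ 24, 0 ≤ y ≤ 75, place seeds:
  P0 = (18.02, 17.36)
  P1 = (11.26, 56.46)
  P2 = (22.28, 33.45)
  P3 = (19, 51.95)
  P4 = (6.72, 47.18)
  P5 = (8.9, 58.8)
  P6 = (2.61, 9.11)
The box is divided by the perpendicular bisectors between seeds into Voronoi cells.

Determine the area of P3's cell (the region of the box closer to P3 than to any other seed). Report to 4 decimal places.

Area of P3's cell: 183.3352

1. box [0,24]×[0,75]: [(0, 0) (24, 0) (24, 75) (0, 75)]
2. ⊥bis P3·P0 via (18.51,34.655): [(0, 35.1794) (24, 34.4995) (24, 75) (0, 75)]  |A|=963.8534
3. ⊥bis P3·P1 via (15.13,54.205): [(3.9784, 35.0667) (24, 34.4995) (24, 69.4276)]  |A|=349.6591
4. ⊥bis P3·P2 via (20.64,42.7): [(7.019, 40.285) (24, 43.2957) (24, 69.4276)]  |A|=221.8723
5. ⊥bis P3·P4 via (12.86,49.565): [(12.6865, 50.0116) (15.8561, 41.8518) (24, 43.2957) (24, 69.4276)]  |A|=183.3352
6. ⊥bis P3·P5 via (13.95,55.375): [(12.6865, 50.0116) (15.8561, 41.8518) (24, 43.2957) (24, 69.4276)]  |A|=183.3352
7. ⊥bis P3·P6 via (10.805,30.53): [(12.6865, 50.0116) (15.8561, 41.8518) (24, 43.2957) (24, 69.4276)]  |A|=183.3352
8. canonical 4-gon: [(12.6865, 50.0116) (15.8561, 41.8518) (24, 43.2957) (24, 69.4276)]
9. shoelace: 183.3352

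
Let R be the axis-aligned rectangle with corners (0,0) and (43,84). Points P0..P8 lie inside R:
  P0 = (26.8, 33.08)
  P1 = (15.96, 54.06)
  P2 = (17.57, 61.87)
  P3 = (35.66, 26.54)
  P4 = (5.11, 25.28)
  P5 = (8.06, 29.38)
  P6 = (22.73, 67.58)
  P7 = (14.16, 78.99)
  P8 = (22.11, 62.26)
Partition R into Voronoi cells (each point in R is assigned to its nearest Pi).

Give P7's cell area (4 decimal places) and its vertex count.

1. box [0,43]×[0,84]: [(0, 0) (43, 0) (43, 84) (0, 84)]
2. ⊥bis P7·P0 via (20.48,56.035): [(0, 50.3964) (43, 62.2352) (43, 84) (0, 84)]  |A|=1190.4194
3. ⊥bis P7·P1 via (15.06,66.525): [(0, 65.4376) (43, 68.5423) (43, 84) (0, 84)]  |A|=731.4308
4. ⊥bis P7·P2 via (15.865,70.43): [(0, 67.27) (43, 75.8348) (43, 84) (0, 84)]  |A|=535.2471
5. ⊥bis P7·P3 via (24.91,52.765): [(0, 67.27) (43, 75.8348) (43, 84) (0, 84)]  |A|=535.2471
6. ⊥bis P7·P4 via (9.635,52.135): [(0, 67.27) (43, 75.8348) (43, 84) (0, 84)]  |A|=535.2471
7. ⊥bis P7·P5 via (11.11,54.185): [(0, 67.27) (43, 75.8348) (43, 84) (0, 84)]  |A|=535.2471
8. ⊥bis P7·P6 via (18.445,73.285): [(0, 67.27) (14.2032, 70.099) (32.7108, 84) (0, 84)]  |A|=346.1665
9. ⊥bis P7·P8 via (18.135,70.625): [(0, 67.27) (14.2032, 70.099) (32.7108, 84) (0, 84)]  |A|=346.1665
10. canonical 4-gon: [(0, 67.27) (14.2032, 70.099) (32.7108, 84) (0, 84)]
11. shoelace: 346.1665

Area of P7's cell: 346.1665 (4 vertices)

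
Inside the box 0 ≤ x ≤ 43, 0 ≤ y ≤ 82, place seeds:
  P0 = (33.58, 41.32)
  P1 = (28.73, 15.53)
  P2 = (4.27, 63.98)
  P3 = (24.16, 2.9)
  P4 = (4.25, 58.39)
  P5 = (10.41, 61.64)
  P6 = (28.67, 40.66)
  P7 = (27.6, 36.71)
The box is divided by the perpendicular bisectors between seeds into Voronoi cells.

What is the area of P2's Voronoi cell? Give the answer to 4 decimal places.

1. box [0,43]×[0,82]: [(0, 0) (43, 0) (43, 82) (0, 82)]
2. ⊥bis P2·P0 via (18.925,52.65): [(0, 28.1711) (41.6159, 82) (0, 82)]  |A|=1120.0696
3. ⊥bis P2·P1 via (16.5,39.755): [(0, 31.425) (4.126, 33.508) (41.6159, 82) (0, 82)]  |A|=1113.3568
4. ⊥bis P2·P3 via (14.215,33.44): [(0, 31.425) (4.126, 33.508) (41.6159, 82) (0, 82)]  |A|=1113.3568
5. ⊥bis P2·P4 via (4.26,61.185): [(0, 61.2002) (25.4649, 61.1091) (41.6159, 82) (0, 82)]  |A|=699.5281
6. ⊥bis P2·P5 via (7.34,62.81): [(0, 61.2002) (6.7173, 61.1762) (14.6535, 82) (0, 82)]  |A|=222.4299
7. ⊥bis P2·P6 via (16.47,52.32): [(0, 61.2002) (6.7173, 61.1762) (14.6535, 82) (0, 82)]  |A|=222.4299
8. ⊥bis P2·P7 via (15.935,50.345): [(0, 61.2002) (6.7173, 61.1762) (14.6535, 82) (0, 82)]  |A|=222.4299
9. canonical 4-gon: [(0, 61.2002) (6.7173, 61.1762) (14.6535, 82) (0, 82)]
10. shoelace: 222.4299

Area of P2's cell: 222.4299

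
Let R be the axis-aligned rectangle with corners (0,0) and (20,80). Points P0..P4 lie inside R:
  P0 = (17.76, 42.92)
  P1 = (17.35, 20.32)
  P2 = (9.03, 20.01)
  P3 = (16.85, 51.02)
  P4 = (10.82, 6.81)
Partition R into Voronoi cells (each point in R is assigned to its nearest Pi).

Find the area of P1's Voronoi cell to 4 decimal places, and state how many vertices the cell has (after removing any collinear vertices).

Area of P1's cell: 133.0936 (4 vertices)

1. box [0,20]×[0,80]: [(0, 0) (20, 0) (20, 80) (0, 80)]
2. ⊥bis P1·P0 via (17.555,31.62): [(0, 31.9385) (0, 0) (20, 0) (20, 31.5756)]  |A|=635.1412
3. ⊥bis P1·P2 via (13.19,20.165): [(12.7599, 31.707) (13.9413, 0) (20, 0) (20, 31.5756)]  |A|=210.3556
4. ⊥bis P1·P3 via (17.1,35.67): [(12.7599, 31.707) (13.9413, 0) (20, 0) (20, 31.5756)]  |A|=210.3556
5. ⊥bis P1·P4 via (14.085,13.565): [(12.7599, 31.707) (13.424, 13.8845) (20, 10.706) (20, 31.5756)]  |A|=133.0936
6. canonical 4-gon: [(12.7599, 31.707) (13.424, 13.8845) (20, 10.706) (20, 31.5756)]
7. shoelace: 133.0936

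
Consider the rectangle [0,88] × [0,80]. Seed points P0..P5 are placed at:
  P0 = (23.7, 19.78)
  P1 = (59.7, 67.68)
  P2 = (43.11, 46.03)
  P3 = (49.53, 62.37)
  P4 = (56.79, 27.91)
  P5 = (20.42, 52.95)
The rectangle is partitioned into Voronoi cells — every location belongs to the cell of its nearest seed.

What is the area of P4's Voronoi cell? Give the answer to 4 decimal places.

Area of P4's cell: 1966.6938

1. box [0,88]×[0,80]: [(0, 0) (88, 0) (88, 80) (0, 80)]
2. ⊥bis P4·P0 via (40.245,23.845): [(46.1036, 0) (88, 0) (88, 80) (26.4481, 80)]  |A|=4137.9344
3. ⊥bis P4·P1 via (58.245,47.795): [(33.9234, 49.5746) (46.1036, 0) (88, 0) (88, 45.6178)]  |A|=2271.9282
4. ⊥bis P4·P2 via (49.95,36.97): [(63.7544, 47.3919) (39.0434, 28.7358) (46.1036, 0) (88, 0) (88, 45.6178)]  |A|=1966.6949
5. ⊥bis P4·P3 via (53.16,45.14): [(63.8243, 47.3868) (63.7179, 47.3643) (39.0434, 28.7358) (46.1036, 0) (88, 0) (88, 45.6178)]  |A|=1966.6938
6. ⊥bis P4·P5 via (38.605,40.43): [(63.8243, 47.3868) (63.7179, 47.3643) (39.0434, 28.7358) (46.1036, 0) (88, 0) (88, 45.6178)]  |A|=1966.6938
7. canonical 6-gon: [(63.8243, 47.3868) (63.7179, 47.3643) (39.0434, 28.7358) (46.1036, 0) (88, 0) (88, 45.6178)]
8. shoelace: 1966.6938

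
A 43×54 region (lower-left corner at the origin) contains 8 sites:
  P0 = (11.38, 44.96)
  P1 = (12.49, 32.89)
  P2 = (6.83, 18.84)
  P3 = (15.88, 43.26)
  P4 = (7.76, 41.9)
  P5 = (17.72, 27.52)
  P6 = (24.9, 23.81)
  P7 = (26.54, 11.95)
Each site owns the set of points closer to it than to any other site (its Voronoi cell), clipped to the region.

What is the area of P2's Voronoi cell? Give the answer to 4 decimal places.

Area of P2's cell: 382.5151

1. box [0,43]×[0,54]: [(0, 0) (43, 0) (43, 54) (0, 54)]
2. ⊥bis P2·P0 via (9.105,31.9): [(0, 33.4861) (0, 0) (43, 0) (43, 25.9956)]  |A|=1278.8561
3. ⊥bis P2·P1 via (9.66,25.865): [(0, 29.7565) (0, 0) (43, 0) (43, 12.4341)]  |A|=907.0975
4. ⊥bis P2·P3 via (11.355,31.05): [(0, 29.7565) (0, 0) (43, 0) (43, 12.4341)]  |A|=907.0975
5. ⊥bis P2·P4 via (7.295,30.37): [(0, 29.7565) (0, 0) (43, 0) (43, 12.4341)]  |A|=907.0975
6. ⊥bis P2·P5 via (12.275,23.18): [(10.3595, 25.5832) (0, 29.7565) (0, 0) (30.7509, 0)]  |A|=547.4843
7. ⊥bis P2·P6 via (15.865,21.325): [(16.9775, 17.2802) (10.3595, 25.5832) (0, 29.7565) (0, 0) (21.7303, 0)]  |A|=469.5451
8. ⊥bis P2·P7 via (16.685,15.395): [(17.1389, 16.6934) (16.9775, 17.2802) (10.3595, 25.5832) (0, 29.7565) (0, 0) (11.3034, 0)]  |A|=382.5151
9. canonical 6-gon: [(17.1389, 16.6934) (16.9775, 17.2802) (10.3595, 25.5832) (0, 29.7565) (0, 0) (11.3034, 0)]
10. shoelace: 382.5151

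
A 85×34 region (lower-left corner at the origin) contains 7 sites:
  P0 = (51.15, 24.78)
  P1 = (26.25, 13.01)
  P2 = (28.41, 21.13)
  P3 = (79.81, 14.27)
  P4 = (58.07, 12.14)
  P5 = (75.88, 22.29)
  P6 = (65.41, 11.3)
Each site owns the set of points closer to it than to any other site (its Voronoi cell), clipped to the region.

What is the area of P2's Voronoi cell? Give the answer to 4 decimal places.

Area of P2's cell: 592.0467

1. box [0,85]×[0,34]: [(0, 0) (85, 0) (85, 34) (0, 34)]
2. ⊥bis P2·P0 via (39.78,22.955): [(0, 0) (43.4645, 0) (38.0072, 34) (0, 34)]  |A|=1385.0185
3. ⊥bis P2·P1 via (27.33,17.07): [(0, 24.34) (41.322, 13.348) (38.0072, 34) (0, 34)]  |A|=592.0467
4. ⊥bis P2·P3 via (54.11,17.7): [(0, 24.34) (41.322, 13.348) (38.0072, 34) (0, 34)]  |A|=592.0467
5. ⊥bis P2·P4 via (43.24,16.635): [(0, 24.34) (41.322, 13.348) (38.0072, 34) (0, 34)]  |A|=592.0467
6. ⊥bis P2·P5 via (52.145,21.71): [(0, 24.34) (41.322, 13.348) (38.0072, 34) (0, 34)]  |A|=592.0467
7. ⊥bis P2·P6 via (46.91,16.215): [(0, 24.34) (41.322, 13.348) (38.0072, 34) (0, 34)]  |A|=592.0467
8. canonical 4-gon: [(0, 24.34) (41.322, 13.348) (38.0072, 34) (0, 34)]
9. shoelace: 592.0467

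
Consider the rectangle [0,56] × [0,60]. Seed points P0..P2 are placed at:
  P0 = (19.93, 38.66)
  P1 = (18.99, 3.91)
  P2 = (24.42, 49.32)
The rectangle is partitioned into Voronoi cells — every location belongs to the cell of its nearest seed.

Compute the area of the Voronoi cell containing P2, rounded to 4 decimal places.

1. box [0,56]×[0,60]: [(0, 0) (56, 0) (56, 60) (0, 60)]
2. ⊥bis P2·P0 via (22.175,43.99): [(0, 53.3301) (56, 29.7429) (56, 60) (0, 60)]  |A|=1033.9557
3. ⊥bis P2·P1 via (21.705,26.615): [(0, 53.3301) (56, 29.7429) (56, 60) (0, 60)]  |A|=1033.9557
4. canonical 4-gon: [(0, 53.3301) (56, 29.7429) (56, 60) (0, 60)]
5. shoelace: 1033.9557

Area of P2's cell: 1033.9557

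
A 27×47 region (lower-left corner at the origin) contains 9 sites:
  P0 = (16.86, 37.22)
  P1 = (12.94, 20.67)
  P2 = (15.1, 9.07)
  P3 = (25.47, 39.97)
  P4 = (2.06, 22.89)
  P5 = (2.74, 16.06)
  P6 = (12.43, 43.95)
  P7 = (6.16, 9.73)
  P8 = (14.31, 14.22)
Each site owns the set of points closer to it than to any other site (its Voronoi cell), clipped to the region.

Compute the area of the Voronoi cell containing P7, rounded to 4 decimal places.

1. box [0,27]×[0,47]: [(0, 0) (27, 0) (27, 47) (0, 47)]
2. ⊥bis P7·P0 via (11.51,23.475): [(0, 27.9551) (0, 0) (27, 0) (27, 17.4458)]  |A|=612.9115
3. ⊥bis P7·P1 via (9.55,15.2): [(0, 21.1186) (0, 0) (27, 0) (27, 4.3855)]  |A|=344.3043
4. ⊥bis P7·P2 via (10.63,9.4): [(10.9922, 14.3062) (0, 21.1186) (0, 0) (9.936, 0)]  |A|=187.1432
5. ⊥bis P7·P3 via (15.815,24.85): [(10.9922, 14.3062) (0, 21.1186) (0, 0) (9.936, 0)]  |A|=187.1432
6. ⊥bis P7·P4 via (4.11,16.31): [(10.9922, 14.3062) (6.5382, 17.0665) (0, 15.0295) (0, 0) (9.936, 0)]  |A|=167.2375
7. ⊥bis P7·P5 via (4.45,12.895): [(10.9922, 14.3062) (9.1617, 15.4407) (0, 10.4907) (0, 0) (9.936, 0)]  |A|=138.4588
8. ⊥bis P7·P6 via (9.295,26.84): [(10.9922, 14.3062) (9.1617, 15.4407) (0, 10.4907) (0, 0) (9.936, 0)]  |A|=138.4588
9. ⊥bis P7·P8 via (10.235,11.975): [(10.751, 11.0385) (8.5175, 15.0926) (0, 10.4907) (0, 0) (9.936, 0)]  |A|=133.6366
10. canonical 5-gon: [(10.751, 11.0385) (8.5175, 15.0926) (0, 10.4907) (0, 0) (9.936, 0)]
11. shoelace: 133.6366

Area of P7's cell: 133.6366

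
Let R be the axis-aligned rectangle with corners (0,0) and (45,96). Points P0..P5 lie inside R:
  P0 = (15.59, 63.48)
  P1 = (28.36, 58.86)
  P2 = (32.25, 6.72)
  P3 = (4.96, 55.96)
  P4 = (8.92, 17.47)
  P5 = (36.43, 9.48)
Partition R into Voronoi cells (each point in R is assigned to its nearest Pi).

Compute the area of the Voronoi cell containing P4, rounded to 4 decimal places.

1. box [0,45]×[0,96]: [(0, 0) (45, 0) (45, 96) (0, 96)]
2. ⊥bis P4·P0 via (12.255,40.475): [(0, 42.2516) (0, 0) (45, 0) (45, 35.728)]  |A|=1754.5409
3. ⊥bis P4·P1 via (18.64,38.165): [(14.3766, 40.1674) (0, 42.2516) (0, 0) (45, 0) (45, 25.7843)]  |A|=1602.2853
4. ⊥bis P4·P2 via (20.585,12.095): [(30.1143, 32.7758) (14.3766, 40.1674) (0, 42.2516) (0, 0) (15.0119, 0)]  |A|=918.9345
5. ⊥bis P4·P3 via (6.94,36.715): [(30.1143, 32.7758) (19.0701, 37.963) (0, 36.001) (0, 0) (15.0119, 0)]  |A|=848.3795
6. ⊥bis P4·P5 via (22.675,13.475): [(25.1544, 22.0116) (28.5008, 33.5336) (19.0701, 37.963) (0, 36.001) (0, 0) (15.0119, 0)]  |A|=837.8163
7. canonical 6-gon: [(25.1544, 22.0116) (28.5008, 33.5336) (19.0701, 37.963) (0, 36.001) (0, 0) (15.0119, 0)]
8. shoelace: 837.8163

Area of P4's cell: 837.8163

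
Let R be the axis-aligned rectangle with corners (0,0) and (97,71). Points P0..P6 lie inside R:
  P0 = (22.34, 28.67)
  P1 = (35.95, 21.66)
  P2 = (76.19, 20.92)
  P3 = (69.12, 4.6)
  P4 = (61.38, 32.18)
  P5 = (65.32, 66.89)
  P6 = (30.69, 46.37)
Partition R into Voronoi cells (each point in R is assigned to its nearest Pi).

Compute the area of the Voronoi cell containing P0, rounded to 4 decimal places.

Area of P0's cell: 1120.2250

1. box [0,97]×[0,71]: [(0, 0) (97, 0) (97, 71) (0, 71)]
2. ⊥bis P0·P1 via (29.145,25.165): [(0, 0) (16.1835, 0) (52.7529, 71) (0, 71)]  |A|=2447.2401
3. ⊥bis P0·P2 via (49.265,24.795): [(0, 0) (16.1835, 0) (52.7529, 71) (0, 71)]  |A|=2447.2401
4. ⊥bis P0·P3 via (45.73,16.635): [(0, 0) (16.1835, 0) (52.7529, 71) (0, 71)]  |A|=2447.2401
5. ⊥bis P0·P4 via (41.86,30.425): [(0, 0) (16.1835, 0) (40.373, 46.9643) (38.212, 71) (0, 71)]  |A|=2272.4896
6. ⊥bis P0·P5 via (43.83,47.78): [(0, 0) (16.1835, 0) (40.373, 46.9643) (39.9026, 52.1966) (23.1816, 71) (0, 71)]  |A|=2131.1781
7. ⊥bis P0·P6 via (26.515,37.52): [(0, 50.0285) (0, 0) (16.1835, 0) (33.7505, 34.1066)]  |A|=1120.225
8. canonical 4-gon: [(0, 50.0285) (0, 0) (16.1835, 0) (33.7505, 34.1066)]
9. shoelace: 1120.225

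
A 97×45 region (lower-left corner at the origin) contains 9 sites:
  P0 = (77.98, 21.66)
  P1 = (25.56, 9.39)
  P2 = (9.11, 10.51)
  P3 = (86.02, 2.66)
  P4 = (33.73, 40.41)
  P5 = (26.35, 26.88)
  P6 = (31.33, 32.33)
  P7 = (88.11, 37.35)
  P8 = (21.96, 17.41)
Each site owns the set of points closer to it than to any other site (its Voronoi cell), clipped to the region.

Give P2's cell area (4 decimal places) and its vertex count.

1. box [0,97]×[0,45]: [(0, 0) (97, 0) (97, 45) (0, 45)]
2. ⊥bis P2·P0 via (43.545,16.085): [(0, 0) (46.1491, 0) (38.8637, 45) (0, 45)]  |A|=1912.7887
3. ⊥bis P2·P1 via (17.335,9.95): [(0, 0) (16.6576, 0) (19.7214, 45) (0, 45)]  |A|=818.5261
4. ⊥bis P2·P3 via (47.565,6.585): [(0, 0) (16.6576, 0) (19.7214, 45) (0, 45)]  |A|=818.5261
5. ⊥bis P2·P4 via (21.42,25.46): [(0, 43.0975) (0, 0) (16.6576, 0) (18.5518, 27.8217)]  |A|=631.4886
6. ⊥bis P2·P5 via (17.73,18.695): [(0, 37.3673) (0, 0) (16.6576, 0) (17.917, 18.4981)]  |A|=488.8209
7. ⊥bis P2·P6 via (20.22,21.42): [(0, 37.3673) (0, 0) (16.6576, 0) (17.917, 18.4981)]  |A|=488.8209
8. ⊥bis P2·P7 via (48.61,23.93): [(0, 37.3673) (0, 0) (16.6576, 0) (17.917, 18.4981)]  |A|=488.8209
9. ⊥bis P2·P8 via (15.535,13.96): [(6.8265, 30.1779) (0, 37.3673) (0, 0) (16.6576, 0) (17.3747, 10.5338)]  |A|=441.4906
10. canonical 5-gon: [(6.8265, 30.1779) (0, 37.3673) (0, 0) (16.6576, 0) (17.3747, 10.5338)]
11. shoelace: 441.4906

Area of P2's cell: 441.4906 (5 vertices)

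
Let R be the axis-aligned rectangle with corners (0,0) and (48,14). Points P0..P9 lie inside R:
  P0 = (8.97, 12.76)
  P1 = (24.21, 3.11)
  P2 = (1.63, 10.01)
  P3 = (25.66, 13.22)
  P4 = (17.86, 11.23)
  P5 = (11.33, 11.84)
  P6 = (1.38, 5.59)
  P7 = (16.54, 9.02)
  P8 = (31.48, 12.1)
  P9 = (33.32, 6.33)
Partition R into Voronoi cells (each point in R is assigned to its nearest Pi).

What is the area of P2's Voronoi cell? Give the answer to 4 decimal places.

Area of P2's cell: 34.6853

1. box [0,48]×[0,14]: [(0, 0) (48, 0) (48, 14) (0, 14)]
2. ⊥bis P2·P0 via (5.3,11.385): [(0, 0) (9.5655, 0) (4.3203, 14) (0, 14)]  |A|=97.2003
3. ⊥bis P2·P1 via (12.92,6.56): [(0, 0) (9.5655, 0) (4.3203, 14) (0, 14)]  |A|=97.2003
4. ⊥bis P2·P3 via (13.645,11.615): [(0, 0) (9.5655, 0) (4.3203, 14) (0, 14)]  |A|=97.2003
5. ⊥bis P2·P4 via (9.745,10.62): [(0, 0) (9.5655, 0) (4.3203, 14) (0, 14)]  |A|=97.2003
6. ⊥bis P2·P5 via (6.48,10.925): [(0, 0) (8.5411, 0) (7.5021, 5.5075) (4.3203, 14) (0, 14)]  |A|=94.3794
7. ⊥bis P2·P6 via (1.505,7.8): [(0, 7.8851) (6.7544, 7.5031) (4.3203, 14) (0, 14)]  |A|=34.6853
8. ⊥bis P2·P7 via (9.085,9.515): [(0, 7.8851) (6.7544, 7.5031) (4.3203, 14) (0, 14)]  |A|=34.6853
9. ⊥bis P2·P8 via (16.555,11.055): [(0, 7.8851) (6.7544, 7.5031) (4.3203, 14) (0, 14)]  |A|=34.6853
10. ⊥bis P2·P9 via (17.475,8.17): [(0, 7.8851) (6.7544, 7.5031) (4.3203, 14) (0, 14)]  |A|=34.6853
11. canonical 4-gon: [(0, 7.8851) (6.7544, 7.5031) (4.3203, 14) (0, 14)]
12. shoelace: 34.6853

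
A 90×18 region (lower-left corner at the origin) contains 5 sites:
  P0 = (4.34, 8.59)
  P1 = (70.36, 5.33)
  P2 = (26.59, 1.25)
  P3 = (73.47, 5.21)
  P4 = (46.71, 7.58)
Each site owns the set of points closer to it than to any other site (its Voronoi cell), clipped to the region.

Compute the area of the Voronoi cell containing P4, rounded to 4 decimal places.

1. box [0,90]×[0,18]: [(0, 0) (90, 0) (90, 18) (0, 18)]
2. ⊥bis P4·P0 via (25.525,8.085): [(25.3323, 0) (90, 0) (90, 18) (25.7614, 18)]  |A|=1160.1574
3. ⊥bis P4·P1 via (58.535,6.455): [(25.3323, 0) (57.9209, 0) (59.6334, 18) (25.7614, 18)]  |A|=598.1456
4. ⊥bis P4·P2 via (36.65,4.415): [(38.039, 0) (57.9209, 0) (59.6334, 18) (32.376, 18)]  |A|=424.2532
5. ⊥bis P4·P3 via (60.09,6.395): [(38.039, 0) (57.9209, 0) (59.6334, 18) (32.376, 18)]  |A|=424.2532
6. canonical 4-gon: [(38.039, 0) (57.9209, 0) (59.6334, 18) (32.376, 18)]
7. shoelace: 424.2532

Area of P4's cell: 424.2532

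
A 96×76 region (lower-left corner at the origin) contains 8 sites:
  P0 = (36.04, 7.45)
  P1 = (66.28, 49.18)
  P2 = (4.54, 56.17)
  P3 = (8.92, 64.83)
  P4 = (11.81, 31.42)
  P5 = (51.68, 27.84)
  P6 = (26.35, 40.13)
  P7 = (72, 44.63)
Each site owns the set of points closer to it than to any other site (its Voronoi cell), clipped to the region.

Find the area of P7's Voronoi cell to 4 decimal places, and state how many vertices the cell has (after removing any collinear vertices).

Area of P7's cell: 1471.5956 (5 vertices)

1. box [0,96]×[0,76]: [(0, 0) (96, 0) (96, 76) (0, 76)]
2. ⊥bis P7·P0 via (54.02,26.04): [(80.9434, 0) (96, 0) (96, 76) (2.365, 76)]  |A|=4130.2779
3. ⊥bis P7·P1 via (69.14,46.905): [(53.1851, 26.8475) (80.9434, 0) (96, 0) (96, 76) (92.2837, 76)]  |A|=1920.4113
4. ⊥bis P7·P2 via (38.27,50.4): [(53.1851, 26.8475) (80.9434, 0) (96, 0) (96, 76) (92.2837, 76)]  |A|=1920.4113
5. ⊥bis P7·P3 via (40.46,54.73): [(53.1851, 26.8475) (80.9434, 0) (96, 0) (96, 76) (92.2837, 76)]  |A|=1920.4113
6. ⊥bis P7·P4 via (41.905,38.025): [(53.1851, 26.8475) (80.9434, 0) (96, 0) (96, 76) (92.2837, 76)]  |A|=1920.4113
7. ⊥bis P7·P5 via (61.84,36.235): [(61.235, 36.9672) (91.7802, 0) (96, 0) (96, 76) (92.2837, 76)]  |A|=1471.5956
8. ⊥bis P7·P6 via (49.175,42.38): [(61.235, 36.9672) (91.7802, 0) (96, 0) (96, 76) (92.2837, 76)]  |A|=1471.5956
9. canonical 5-gon: [(61.235, 36.9672) (91.7802, 0) (96, 0) (96, 76) (92.2837, 76)]
10. shoelace: 1471.5956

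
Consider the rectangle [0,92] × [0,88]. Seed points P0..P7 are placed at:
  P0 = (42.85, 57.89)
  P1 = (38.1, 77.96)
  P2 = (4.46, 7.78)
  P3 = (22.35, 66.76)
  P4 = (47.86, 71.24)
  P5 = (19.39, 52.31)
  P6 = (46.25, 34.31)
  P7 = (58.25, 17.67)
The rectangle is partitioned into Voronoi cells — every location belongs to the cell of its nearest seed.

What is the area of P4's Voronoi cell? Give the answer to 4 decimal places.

Area of P4's cell: 1492.7856

1. box [0,92]×[0,88]: [(0, 0) (92, 0) (92, 88) (0, 88)]
2. ⊥bis P4·P0 via (45.355,64.565): [(0, 81.5859) (92, 47.06) (92, 88) (0, 88)]  |A|=2178.2892
3. ⊥bis P4·P1 via (42.98,74.6): [(37.977, 67.3338) (92, 47.06) (92, 88) (52.2062, 88)]  |A|=1517.0422
4. ⊥bis P4·P2 via (26.16,39.51): [(37.977, 67.3338) (92, 47.06) (92, 88) (52.2062, 88)]  |A|=1517.0422
5. ⊥bis P4·P3 via (35.105,69): [(37.977, 67.3338) (92, 47.06) (92, 88) (52.2062, 88)]  |A|=1517.0422
6. ⊥bis P4·P5 via (33.625,61.775): [(37.977, 67.3338) (92, 47.06) (92, 88) (52.2062, 88)]  |A|=1517.0422
7. ⊥bis P4·P6 via (47.055,52.775): [(37.977, 67.3338) (80.6773, 51.3092) (92, 50.8156) (92, 88) (52.2062, 88)]  |A|=1495.7807
8. ⊥bis P4·P7 via (53.055,44.455): [(37.977, 67.3338) (80.6773, 51.3092) (86.9784, 51.0345) (92, 52.0085) (92, 88) (52.2062, 88)]  |A|=1492.7856
9. canonical 6-gon: [(37.977, 67.3338) (80.6773, 51.3092) (86.9784, 51.0345) (92, 52.0085) (92, 88) (52.2062, 88)]
10. shoelace: 1492.7856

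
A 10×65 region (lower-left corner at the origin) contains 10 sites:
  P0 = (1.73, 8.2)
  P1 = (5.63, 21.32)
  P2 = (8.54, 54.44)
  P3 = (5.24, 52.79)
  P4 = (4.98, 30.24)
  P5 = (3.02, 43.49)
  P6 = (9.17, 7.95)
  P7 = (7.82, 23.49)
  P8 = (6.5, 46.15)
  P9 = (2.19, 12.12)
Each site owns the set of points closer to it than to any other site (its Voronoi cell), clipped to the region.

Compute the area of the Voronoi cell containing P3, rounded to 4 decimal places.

Area of P3's cell: 80.6415

1. box [0,10]×[0,65]: [(0, 0) (10, 0) (10, 65) (0, 65)]
2. ⊥bis P3·P0 via (3.485,30.495): [(0, 30.7693) (10, 29.9822) (10, 65) (0, 65)]  |A|=346.2426
3. ⊥bis P3·P1 via (5.435,37.055): [(0, 36.9876) (10, 37.1116) (10, 65) (0, 65)]  |A|=279.5039
4. ⊥bis P3·P2 via (6.89,53.615): [(0, 36.9876) (10, 37.1116) (10, 47.395) (1.1975, 65) (0, 65)]  |A|=202.0199
5. ⊥bis P3·P4 via (5.11,41.515): [(0, 41.5739) (10, 41.4586) (10, 47.395) (1.1975, 65) (0, 65)]  |A|=157.3533
6. ⊥bis P3·P5 via (4.13,48.14): [(0, 49.1259) (10, 46.7388) (10, 47.395) (1.1975, 65) (0, 65)]  |A|=93.1928
7. ⊥bis P3·P6 via (7.205,30.37): [(0, 49.1259) (10, 46.7388) (10, 47.395) (1.1975, 65) (0, 65)]  |A|=93.1928
8. ⊥bis P3·P7 via (6.53,38.14): [(0, 49.1259) (10, 46.7388) (10, 47.395) (1.1975, 65) (0, 65)]  |A|=93.1928
9. ⊥bis P3·P8 via (5.87,49.47): [(0, 49.1259) (1.7965, 48.697) (8.6945, 50.006) (1.1975, 65) (0, 65)]  |A|=80.6415
10. ⊥bis P3·P9 via (3.715,32.455): [(0, 49.1259) (1.7965, 48.697) (8.6945, 50.006) (1.1975, 65) (0, 65)]  |A|=80.6415
11. canonical 5-gon: [(0, 49.1259) (1.7965, 48.697) (8.6945, 50.006) (1.1975, 65) (0, 65)]
12. shoelace: 80.6415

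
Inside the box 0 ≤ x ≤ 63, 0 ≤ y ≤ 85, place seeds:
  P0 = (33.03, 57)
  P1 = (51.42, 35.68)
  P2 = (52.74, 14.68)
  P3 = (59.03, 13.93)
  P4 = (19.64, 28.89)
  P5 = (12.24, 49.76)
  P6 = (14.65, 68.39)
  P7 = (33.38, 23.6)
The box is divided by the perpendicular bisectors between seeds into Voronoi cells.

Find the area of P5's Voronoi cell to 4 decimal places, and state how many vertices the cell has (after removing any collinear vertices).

1. box [0,63]×[0,85]: [(0, 0) (63, 0) (63, 85) (0, 85)]
2. ⊥bis P5·P0 via (22.635,53.38): [(0, 0) (41.2243, 0) (11.6235, 85) (0, 85)]  |A|=2246.0314
3. ⊥bis P5·P1 via (31.83,42.72): [(0, 0) (16.4778, 0) (29.0456, 34.9718) (11.6235, 85) (0, 85)]  |A|=1813.3176
4. ⊥bis P5·P2 via (32.49,32.22): [(0, 0) (4.5819, 0) (24.913, 23.4724) (29.0456, 34.9718) (11.6235, 85) (0, 85)]  |A|=1673.7048
5. ⊥bis P5·P3 via (35.635,31.845): [(0, 0) (4.5819, 0) (24.913, 23.4724) (29.0456, 34.9718) (11.6235, 85) (0, 85)]  |A|=1673.7048
6. ⊥bis P5·P4 via (15.94,39.325): [(0, 33.6731) (26.2558, 42.9827) (11.6235, 85) (0, 85)]  |A|=918.0088
7. ⊥bis P5·P6 via (13.445,59.075): [(0, 60.8143) (0, 33.6731) (26.2558, 42.9827) (20.9917, 58.0987)]  |A|=507.8151
8. ⊥bis P5·P7 via (22.81,36.68): [(0, 60.8143) (0, 33.6731) (26.2558, 42.9827) (20.9917, 58.0987)]  |A|=507.8151
9. canonical 4-gon: [(0, 60.8143) (0, 33.6731) (26.2558, 42.9827) (20.9917, 58.0987)]
10. shoelace: 507.8151

Area of P5's cell: 507.8151 (4 vertices)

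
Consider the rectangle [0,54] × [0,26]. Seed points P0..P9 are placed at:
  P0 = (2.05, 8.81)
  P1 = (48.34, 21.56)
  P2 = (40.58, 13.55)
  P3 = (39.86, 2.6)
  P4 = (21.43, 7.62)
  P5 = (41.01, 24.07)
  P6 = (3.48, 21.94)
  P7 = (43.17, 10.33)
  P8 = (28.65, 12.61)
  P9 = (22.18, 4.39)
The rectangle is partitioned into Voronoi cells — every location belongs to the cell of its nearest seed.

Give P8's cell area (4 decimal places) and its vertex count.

Area of P8's cell: 235.8851 (7 vertices)

1. box [0,54]×[0,26]: [(0, 0) (54, 0) (54, 26) (0, 26)]
2. ⊥bis P8·P0 via (15.35,10.71): [(16.88, 0) (54, 0) (54, 26) (13.1657, 26)]  |A|=1013.4057
3. ⊥bis P8·P1 via (38.495,17.085): [(16.88, 0) (46.2609, 0) (34.4427, 26) (13.1657, 26)]  |A|=658.553
4. ⊥bis P8·P2 via (34.615,13.08): [(16.88, 0) (35.6456, 0) (33.597, 26) (13.1657, 26)]  |A|=509.5596
5. ⊥bis P8·P3 via (34.255,7.605): [(16.88, 0) (27.4641, 0) (34.9822, 8.4194) (33.597, 26) (13.1657, 26)]  |A|=475.1179
6. ⊥bis P8·P4 via (25.04,10.115): [(30.0384, 2.8829) (34.9822, 8.4194) (33.597, 26) (14.0613, 26)]  |A|=273.0969
7. ⊥bis P8·P5 via (34.83,18.34): [(30.0384, 2.8829) (34.9822, 8.4194) (34.1421, 19.0819) (27.7278, 26) (14.0613, 26)]  |A|=252.7951
8. ⊥bis P8·P6 via (16.065,17.275): [(17.4706, 21.0671) (30.0384, 2.8829) (34.9822, 8.4194) (34.1421, 19.0819) (27.7278, 26) (19.2992, 26)]  |A|=239.876
9. ⊥bis P8·P7 via (35.91,11.47): [(17.4706, 21.0671) (30.0384, 2.8829) (34.9822, 8.4194) (34.1421, 19.0819) (27.7278, 26) (19.2992, 26)]  |A|=239.876
10. ⊥bis P8·P9 via (25.415,8.5): [(17.4706, 21.0671) (27.0404, 7.2206) (31.0756, 4.0445) (34.9822, 8.4194) (34.1421, 19.0819) (27.7278, 26) (19.2992, 26)]  |A|=235.8851
11. canonical 7-gon: [(17.4706, 21.0671) (27.0404, 7.2206) (31.0756, 4.0445) (34.9822, 8.4194) (34.1421, 19.0819) (27.7278, 26) (19.2992, 26)]
12. shoelace: 235.8851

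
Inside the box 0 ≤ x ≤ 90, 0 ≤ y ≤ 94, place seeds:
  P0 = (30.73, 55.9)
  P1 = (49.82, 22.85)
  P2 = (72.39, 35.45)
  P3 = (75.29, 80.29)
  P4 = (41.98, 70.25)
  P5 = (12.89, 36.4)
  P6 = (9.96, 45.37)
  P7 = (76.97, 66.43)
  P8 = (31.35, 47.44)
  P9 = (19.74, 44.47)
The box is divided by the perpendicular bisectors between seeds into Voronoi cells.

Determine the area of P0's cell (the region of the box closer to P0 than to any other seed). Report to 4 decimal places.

Area of P0's cell: 602.8040

1. box [0,90]×[0,94]: [(0, 0) (90, 0) (90, 94) (0, 94)]
2. ⊥bis P0·P1 via (40.275,39.375): [(0, 16.1118) (90, 68.0966) (90, 94) (0, 94)]  |A|=4670.6215
3. ⊥bis P0·P2 via (51.56,45.675): [(0, 16.1118) (51.7096, 45.9797) (75.2817, 94) (0, 94)]  |A|=3821.308
4. ⊥bis P0·P3 via (53.01,68.095): [(0, 16.1118) (51.7096, 45.9797) (58.0476, 58.8914) (38.8308, 94) (0, 94)]  |A|=3181.4381
5. ⊥bis P0·P4 via (36.355,63.075): [(0, 91.5763) (0, 16.1118) (51.7096, 45.9797) (53.5024, 49.6319)]  |A|=2086.4196
6. ⊥bis P0·P5 via (21.81,46.15): [(0, 91.5763) (0, 66.1034) (33.4956, 35.4592) (51.7096, 45.9797) (53.5024, 49.6319)]  |A|=1249.1702
7. ⊥bis P0·P6 via (20.345,50.635): [(0, 91.5763) (0, 90.7647) (23.3185, 44.7699) (33.4956, 35.4592) (51.7096, 45.9797) (53.5024, 49.6319)]  |A|=961.6378
8. ⊥bis P0·P7 via (53.85,61.165): [(0, 91.5763) (0, 90.7647) (23.3185, 44.7699) (33.4956, 35.4592) (51.7096, 45.9797) (53.5024, 49.6319)]  |A|=961.6378
9. ⊥bis P0·P8 via (31.04,51.67): [(49.2047, 53.0012) (0, 91.5763) (0, 90.7647) (20.2222, 50.8772)]  |A|=619.4625
10. ⊥bis P0·P9 via (25.235,50.185): [(24.211, 51.1695) (49.2047, 53.0012) (0, 91.5763) (0, 90.7647) (16.1393, 58.9305)]  |A|=602.804
11. canonical 5-gon: [(24.211, 51.1695) (49.2047, 53.0012) (0, 91.5763) (0, 90.7647) (16.1393, 58.9305)]
12. shoelace: 602.804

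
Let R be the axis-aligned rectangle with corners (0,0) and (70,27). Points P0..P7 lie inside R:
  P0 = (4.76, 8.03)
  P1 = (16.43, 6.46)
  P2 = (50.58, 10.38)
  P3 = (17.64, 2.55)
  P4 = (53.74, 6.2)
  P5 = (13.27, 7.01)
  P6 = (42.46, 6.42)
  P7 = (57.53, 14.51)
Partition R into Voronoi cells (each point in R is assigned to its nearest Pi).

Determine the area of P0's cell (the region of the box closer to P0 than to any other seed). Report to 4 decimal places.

Area of P0's cell: 262.7574

1. box [0,70]×[0,27]: [(0, 0) (70, 0) (70, 27) (0, 27)]
2. ⊥bis P0·P1 via (10.595,7.245): [(0, 0) (9.6203, 0) (13.2527, 27) (0, 27)]  |A|=308.7856
3. ⊥bis P0·P2 via (27.67,9.205): [(0, 0) (9.6203, 0) (13.2527, 27) (0, 27)]  |A|=308.7856
4. ⊥bis P0·P3 via (11.2,5.29): [(0, 0) (8.9493, 0) (9.9306, 2.3065) (13.2527, 27) (0, 27)]  |A|=308.0118
5. ⊥bis P0·P4 via (29.25,7.115): [(0, 0) (8.9493, 0) (9.9306, 2.3065) (13.2527, 27) (0, 27)]  |A|=308.0118
6. ⊥bis P0·P5 via (9.015,7.52): [(0, 0) (8.1137, 0) (11.3499, 27) (0, 27)]  |A|=262.7574
7. ⊥bis P0·P6 via (23.61,7.225): [(0, 0) (8.1137, 0) (11.3499, 27) (0, 27)]  |A|=262.7574
8. ⊥bis P0·P7 via (31.145,11.27): [(0, 0) (8.1137, 0) (11.3499, 27) (0, 27)]  |A|=262.7574
9. canonical 4-gon: [(0, 0) (8.1137, 0) (11.3499, 27) (0, 27)]
10. shoelace: 262.7574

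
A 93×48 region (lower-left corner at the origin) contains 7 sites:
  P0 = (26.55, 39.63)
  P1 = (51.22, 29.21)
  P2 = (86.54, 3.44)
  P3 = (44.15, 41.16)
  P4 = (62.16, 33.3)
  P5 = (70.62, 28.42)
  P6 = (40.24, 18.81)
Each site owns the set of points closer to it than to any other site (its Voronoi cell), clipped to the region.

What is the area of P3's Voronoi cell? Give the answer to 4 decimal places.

1. box [0,93]×[0,48]: [(0, 0) (93, 0) (93, 48) (0, 48)]
2. ⊥bis P3·P0 via (35.35,40.395): [(38.8616, 0) (93, 0) (93, 48) (34.6889, 48)]  |A|=2698.7881
3. ⊥bis P3·P1 via (47.685,35.185): [(36.3841, 28.499) (69.3454, 48) (34.6889, 48)]  |A|=337.9178
4. ⊥bis P3·P2 via (65.345,22.3): [(36.3841, 28.499) (69.3454, 48) (34.6889, 48)]  |A|=337.9178
5. ⊥bis P3·P4 via (53.155,37.23): [(36.3841, 28.499) (53.8558, 38.8359) (57.8553, 48) (34.6889, 48)]  |A|=285.2692
6. ⊥bis P3·P5 via (57.385,34.79): [(36.3841, 28.499) (53.8558, 38.8359) (57.8553, 48) (34.6889, 48)]  |A|=285.2692
7. ⊥bis P3·P6 via (42.195,29.985): [(36.1632, 31.0402) (39.6487, 30.4305) (53.8558, 38.8359) (57.8553, 48) (34.6889, 48)]  |A|=280.908
8. canonical 5-gon: [(36.1632, 31.0402) (39.6487, 30.4305) (53.8558, 38.8359) (57.8553, 48) (34.6889, 48)]
9. shoelace: 280.908

Area of P3's cell: 280.9080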